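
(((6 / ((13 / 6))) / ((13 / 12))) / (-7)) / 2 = -216 / 1183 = -0.18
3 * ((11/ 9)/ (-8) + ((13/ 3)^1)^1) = 301/ 24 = 12.54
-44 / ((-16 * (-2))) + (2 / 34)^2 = -3171 / 2312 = -1.37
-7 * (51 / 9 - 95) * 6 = 3752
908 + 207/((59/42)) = 62266/59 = 1055.36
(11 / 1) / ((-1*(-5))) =11 / 5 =2.20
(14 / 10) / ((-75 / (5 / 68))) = -7 / 5100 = -0.00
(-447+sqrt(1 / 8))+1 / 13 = -5810 / 13+sqrt(2) / 4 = -446.57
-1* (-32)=32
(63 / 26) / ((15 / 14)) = 147 / 65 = 2.26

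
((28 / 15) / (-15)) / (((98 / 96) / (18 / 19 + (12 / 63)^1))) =-29056 / 209475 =-0.14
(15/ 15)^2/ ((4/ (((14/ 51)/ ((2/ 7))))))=49/ 204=0.24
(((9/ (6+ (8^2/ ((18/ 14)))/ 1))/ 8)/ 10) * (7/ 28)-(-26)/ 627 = 0.04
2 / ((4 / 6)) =3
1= 1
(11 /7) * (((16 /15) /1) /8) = 22 /105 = 0.21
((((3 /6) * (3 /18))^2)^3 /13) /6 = 1 /232906752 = 0.00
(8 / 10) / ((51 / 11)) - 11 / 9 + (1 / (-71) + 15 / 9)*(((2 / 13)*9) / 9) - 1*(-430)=303059201 / 706095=429.20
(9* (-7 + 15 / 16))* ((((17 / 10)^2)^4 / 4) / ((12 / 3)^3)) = -6089836245993 / 409600000000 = -14.87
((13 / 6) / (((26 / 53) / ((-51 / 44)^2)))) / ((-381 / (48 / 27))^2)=0.00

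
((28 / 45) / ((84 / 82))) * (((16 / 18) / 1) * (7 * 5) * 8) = 36736 / 243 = 151.18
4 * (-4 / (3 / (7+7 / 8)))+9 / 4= -159 / 4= -39.75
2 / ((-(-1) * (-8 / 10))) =-5 / 2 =-2.50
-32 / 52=-8 / 13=-0.62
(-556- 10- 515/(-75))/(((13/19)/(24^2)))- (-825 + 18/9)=-469881.25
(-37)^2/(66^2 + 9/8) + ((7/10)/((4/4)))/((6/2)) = 190853/348570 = 0.55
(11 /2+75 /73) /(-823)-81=-9733751 /120158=-81.01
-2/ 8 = -1/ 4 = -0.25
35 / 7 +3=8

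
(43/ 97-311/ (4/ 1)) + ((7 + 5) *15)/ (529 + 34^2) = -10094347/ 130756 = -77.20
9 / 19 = 0.47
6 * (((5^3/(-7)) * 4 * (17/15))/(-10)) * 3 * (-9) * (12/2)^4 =-11897280/7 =-1699611.43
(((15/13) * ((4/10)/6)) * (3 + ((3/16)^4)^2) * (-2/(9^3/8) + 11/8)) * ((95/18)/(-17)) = -247669415237195/2554921425567744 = -0.10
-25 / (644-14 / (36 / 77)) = -450 / 11053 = -0.04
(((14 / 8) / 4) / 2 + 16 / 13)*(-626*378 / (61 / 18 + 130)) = -2571.40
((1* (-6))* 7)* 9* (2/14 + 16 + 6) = -8370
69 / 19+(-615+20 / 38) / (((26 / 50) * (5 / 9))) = -524478 / 247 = -2123.39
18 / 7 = 2.57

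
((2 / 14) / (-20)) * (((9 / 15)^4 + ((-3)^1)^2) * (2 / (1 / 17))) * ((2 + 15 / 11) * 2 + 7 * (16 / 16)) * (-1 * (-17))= -124502067 / 240625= -517.41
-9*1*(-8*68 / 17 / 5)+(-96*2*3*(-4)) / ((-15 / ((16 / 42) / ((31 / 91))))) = -17696 / 155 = -114.17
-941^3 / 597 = -1395707.91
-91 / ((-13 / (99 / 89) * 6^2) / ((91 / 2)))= 7007 / 712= 9.84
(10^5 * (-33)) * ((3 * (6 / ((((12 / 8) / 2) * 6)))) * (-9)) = 118800000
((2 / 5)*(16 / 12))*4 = 2.13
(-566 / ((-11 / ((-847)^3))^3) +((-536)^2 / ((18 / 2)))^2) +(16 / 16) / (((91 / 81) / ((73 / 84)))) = -19691260211523393112449796877237 / 206388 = -95408939529058826639386960.00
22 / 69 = 0.32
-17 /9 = -1.89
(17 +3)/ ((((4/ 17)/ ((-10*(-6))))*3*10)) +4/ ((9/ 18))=178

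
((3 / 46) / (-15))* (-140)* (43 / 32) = 301 / 368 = 0.82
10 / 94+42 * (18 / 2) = 17771 / 47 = 378.11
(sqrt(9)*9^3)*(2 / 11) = 4374 / 11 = 397.64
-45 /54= -5 /6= -0.83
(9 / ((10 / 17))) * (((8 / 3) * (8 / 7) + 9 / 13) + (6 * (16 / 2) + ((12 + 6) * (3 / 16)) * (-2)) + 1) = 2561271 / 3640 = 703.65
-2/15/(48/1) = -1/360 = -0.00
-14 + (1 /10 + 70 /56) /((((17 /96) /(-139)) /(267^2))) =-6421143998 /85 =-75542870.56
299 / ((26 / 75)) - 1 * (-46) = 1817 / 2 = 908.50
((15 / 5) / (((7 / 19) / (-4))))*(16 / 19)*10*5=-9600 / 7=-1371.43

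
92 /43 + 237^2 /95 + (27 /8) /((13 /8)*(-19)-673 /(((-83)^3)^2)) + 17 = 67106947235263639783 /109960400683149265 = 610.28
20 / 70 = 2 / 7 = 0.29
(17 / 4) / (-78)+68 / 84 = 1649 / 2184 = 0.76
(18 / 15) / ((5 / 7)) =42 / 25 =1.68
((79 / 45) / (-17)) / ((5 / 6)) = -158 / 1275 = -0.12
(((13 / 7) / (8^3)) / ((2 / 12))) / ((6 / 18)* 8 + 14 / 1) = 0.00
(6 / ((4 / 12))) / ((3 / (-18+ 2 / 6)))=-106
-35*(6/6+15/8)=-805/8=-100.62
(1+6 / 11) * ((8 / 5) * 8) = 1088 / 55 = 19.78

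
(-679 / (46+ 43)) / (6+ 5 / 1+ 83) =-679 / 8366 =-0.08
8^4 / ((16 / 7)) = 1792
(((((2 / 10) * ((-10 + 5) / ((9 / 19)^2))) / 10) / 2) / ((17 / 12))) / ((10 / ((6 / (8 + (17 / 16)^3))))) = -1478656 / 144129825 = -0.01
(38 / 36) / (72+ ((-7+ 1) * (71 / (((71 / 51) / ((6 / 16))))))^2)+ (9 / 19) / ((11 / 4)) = 0.17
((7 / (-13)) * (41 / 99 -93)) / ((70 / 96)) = 68.37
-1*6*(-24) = 144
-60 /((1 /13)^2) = -10140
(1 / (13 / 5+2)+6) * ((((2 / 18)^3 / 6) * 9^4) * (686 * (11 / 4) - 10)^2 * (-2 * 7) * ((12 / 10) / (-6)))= 91950613.10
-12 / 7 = -1.71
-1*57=-57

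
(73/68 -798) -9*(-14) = -45623/68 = -670.93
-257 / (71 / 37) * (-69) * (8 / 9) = 1749656 / 213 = 8214.35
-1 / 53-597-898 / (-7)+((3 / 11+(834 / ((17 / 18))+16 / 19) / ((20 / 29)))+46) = 1132560272 / 1318163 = 859.20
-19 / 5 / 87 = -19 / 435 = -0.04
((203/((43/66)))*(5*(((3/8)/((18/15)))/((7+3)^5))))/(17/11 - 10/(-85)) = 1252713/427936000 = 0.00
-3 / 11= -0.27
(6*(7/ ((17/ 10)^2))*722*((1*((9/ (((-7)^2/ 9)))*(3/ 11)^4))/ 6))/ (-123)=-157901400/ 1214368463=-0.13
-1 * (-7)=7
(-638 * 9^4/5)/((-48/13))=9069489/40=226737.22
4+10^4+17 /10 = 100057 /10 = 10005.70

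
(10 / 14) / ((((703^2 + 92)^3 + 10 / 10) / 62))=0.00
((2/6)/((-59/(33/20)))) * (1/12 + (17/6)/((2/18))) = -3377/14160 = -0.24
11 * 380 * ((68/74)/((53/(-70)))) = -5073.13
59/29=2.03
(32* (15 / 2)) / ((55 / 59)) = 2832 / 11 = 257.45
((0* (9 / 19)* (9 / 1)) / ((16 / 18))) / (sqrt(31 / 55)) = 0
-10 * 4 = -40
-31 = -31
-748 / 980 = -187 / 245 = -0.76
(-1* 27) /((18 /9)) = -27 /2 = -13.50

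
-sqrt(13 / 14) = -sqrt(182) / 14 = -0.96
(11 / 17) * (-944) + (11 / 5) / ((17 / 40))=-10296 / 17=-605.65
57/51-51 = -848/17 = -49.88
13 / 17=0.76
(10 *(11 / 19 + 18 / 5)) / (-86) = -397 / 817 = -0.49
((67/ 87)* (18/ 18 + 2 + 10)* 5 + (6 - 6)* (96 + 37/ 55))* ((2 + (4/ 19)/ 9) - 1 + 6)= 5230355/ 14877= 351.57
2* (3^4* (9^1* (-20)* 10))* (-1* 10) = 2916000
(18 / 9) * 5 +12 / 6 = 12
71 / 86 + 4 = 415 / 86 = 4.83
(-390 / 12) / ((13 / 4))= -10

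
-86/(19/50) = -4300/19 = -226.32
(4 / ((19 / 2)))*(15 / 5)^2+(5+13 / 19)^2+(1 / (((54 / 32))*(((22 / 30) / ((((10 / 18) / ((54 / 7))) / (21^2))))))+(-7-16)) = 7167302039 / 547128351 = 13.10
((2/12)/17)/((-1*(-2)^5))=1/3264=0.00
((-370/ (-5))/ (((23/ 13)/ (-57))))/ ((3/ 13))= -237614/ 23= -10331.04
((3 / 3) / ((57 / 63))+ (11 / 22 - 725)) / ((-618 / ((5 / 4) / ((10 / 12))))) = 27489 / 15656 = 1.76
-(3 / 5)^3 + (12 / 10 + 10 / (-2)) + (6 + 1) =373 / 125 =2.98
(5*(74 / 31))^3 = 50653000 / 29791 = 1700.28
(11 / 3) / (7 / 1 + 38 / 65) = 715 / 1479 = 0.48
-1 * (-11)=11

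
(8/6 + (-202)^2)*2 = 244832/3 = 81610.67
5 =5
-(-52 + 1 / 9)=467 / 9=51.89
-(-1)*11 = 11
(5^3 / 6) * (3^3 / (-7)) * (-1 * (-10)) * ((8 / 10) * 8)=-5142.86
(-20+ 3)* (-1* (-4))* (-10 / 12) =170 / 3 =56.67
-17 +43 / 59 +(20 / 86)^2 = -1769140 / 109091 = -16.22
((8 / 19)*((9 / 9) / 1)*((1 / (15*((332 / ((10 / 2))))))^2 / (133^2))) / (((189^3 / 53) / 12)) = 106 / 46894265169482493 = 0.00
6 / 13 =0.46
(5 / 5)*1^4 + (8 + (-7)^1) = 2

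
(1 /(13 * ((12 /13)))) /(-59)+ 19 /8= 3361 /1416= 2.37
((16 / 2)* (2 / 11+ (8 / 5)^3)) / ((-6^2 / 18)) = -23528 / 1375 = -17.11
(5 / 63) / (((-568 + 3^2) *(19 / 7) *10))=-0.00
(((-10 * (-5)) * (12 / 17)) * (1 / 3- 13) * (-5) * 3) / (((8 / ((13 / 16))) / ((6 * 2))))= 277875 / 34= 8172.79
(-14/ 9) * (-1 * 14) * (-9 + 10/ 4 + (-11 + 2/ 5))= -1862/ 5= -372.40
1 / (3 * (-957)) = -1 / 2871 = -0.00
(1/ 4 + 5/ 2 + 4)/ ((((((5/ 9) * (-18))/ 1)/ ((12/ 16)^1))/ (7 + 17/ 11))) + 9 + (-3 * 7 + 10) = -5567/ 880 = -6.33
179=179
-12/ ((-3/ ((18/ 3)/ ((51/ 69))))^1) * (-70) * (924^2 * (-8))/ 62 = 250397758.18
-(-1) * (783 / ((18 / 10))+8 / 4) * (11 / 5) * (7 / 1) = 33649 / 5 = 6729.80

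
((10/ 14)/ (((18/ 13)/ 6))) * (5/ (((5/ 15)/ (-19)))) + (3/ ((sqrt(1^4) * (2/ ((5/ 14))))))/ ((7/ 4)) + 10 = -42720/ 49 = -871.84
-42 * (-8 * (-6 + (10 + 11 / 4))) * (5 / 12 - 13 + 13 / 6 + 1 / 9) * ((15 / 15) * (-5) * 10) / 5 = 233730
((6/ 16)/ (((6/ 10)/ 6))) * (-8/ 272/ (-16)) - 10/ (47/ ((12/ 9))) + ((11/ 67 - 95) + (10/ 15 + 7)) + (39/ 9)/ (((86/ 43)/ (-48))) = -1311830525/ 6852224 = -191.45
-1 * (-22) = 22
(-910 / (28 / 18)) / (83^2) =-585 / 6889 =-0.08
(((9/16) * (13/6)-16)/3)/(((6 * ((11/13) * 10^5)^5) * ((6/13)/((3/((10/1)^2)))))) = -207552787/16866432000000000000000000000000000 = -0.00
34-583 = -549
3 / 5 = 0.60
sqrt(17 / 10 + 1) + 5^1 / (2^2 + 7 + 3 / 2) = 2 / 5 + 3* sqrt(30) / 10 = 2.04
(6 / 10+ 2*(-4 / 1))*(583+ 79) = -24494 / 5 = -4898.80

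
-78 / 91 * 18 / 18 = -6 / 7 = -0.86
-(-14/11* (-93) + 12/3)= -1346/11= -122.36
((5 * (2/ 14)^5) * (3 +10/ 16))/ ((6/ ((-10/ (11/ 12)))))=-725/ 369754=-0.00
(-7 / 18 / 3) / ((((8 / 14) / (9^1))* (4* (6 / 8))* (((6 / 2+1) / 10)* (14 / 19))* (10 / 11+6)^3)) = -46585 / 6653952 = -0.01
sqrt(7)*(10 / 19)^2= 100*sqrt(7) / 361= 0.73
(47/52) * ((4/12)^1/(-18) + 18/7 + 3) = 5.02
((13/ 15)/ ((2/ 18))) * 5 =39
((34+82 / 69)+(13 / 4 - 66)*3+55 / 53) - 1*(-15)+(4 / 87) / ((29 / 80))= -1684127465 / 12302148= -136.90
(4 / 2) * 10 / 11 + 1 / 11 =21 / 11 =1.91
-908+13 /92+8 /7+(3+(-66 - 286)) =-808681 /644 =-1255.72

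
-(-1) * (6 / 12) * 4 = 2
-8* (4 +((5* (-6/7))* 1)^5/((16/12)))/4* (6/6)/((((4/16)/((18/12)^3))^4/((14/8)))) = 2412446127363/19208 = 125595904.17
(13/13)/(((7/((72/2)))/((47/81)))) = 188/63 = 2.98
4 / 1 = 4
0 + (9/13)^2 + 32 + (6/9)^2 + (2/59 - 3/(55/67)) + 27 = 277892051/4935645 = 56.30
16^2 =256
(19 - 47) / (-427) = 4 / 61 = 0.07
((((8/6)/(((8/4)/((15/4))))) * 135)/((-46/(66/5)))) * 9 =-40095/46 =-871.63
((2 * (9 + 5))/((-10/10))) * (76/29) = -2128/29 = -73.38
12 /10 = 6 /5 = 1.20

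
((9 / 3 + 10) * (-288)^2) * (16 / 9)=1916928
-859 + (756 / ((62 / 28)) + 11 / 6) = -95929 / 186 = -515.75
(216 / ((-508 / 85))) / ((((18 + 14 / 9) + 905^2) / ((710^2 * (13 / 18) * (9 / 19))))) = -135358411500 / 17787190613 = -7.61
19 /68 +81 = 5527 /68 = 81.28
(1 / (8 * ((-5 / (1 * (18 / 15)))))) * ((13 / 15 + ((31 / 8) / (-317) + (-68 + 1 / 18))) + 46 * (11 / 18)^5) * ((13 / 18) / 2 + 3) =11445994847177 / 1796979168000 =6.37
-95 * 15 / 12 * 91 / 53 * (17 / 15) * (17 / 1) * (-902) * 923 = 1040018544565 / 318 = 3270498567.81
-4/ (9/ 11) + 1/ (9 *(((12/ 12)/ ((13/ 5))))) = -23/ 5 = -4.60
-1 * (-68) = 68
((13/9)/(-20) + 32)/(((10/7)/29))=1166641/1800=648.13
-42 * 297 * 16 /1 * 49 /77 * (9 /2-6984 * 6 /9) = 590777712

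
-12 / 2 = -6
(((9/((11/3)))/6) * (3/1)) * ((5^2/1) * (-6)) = -2025/11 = -184.09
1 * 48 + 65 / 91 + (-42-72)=-457 / 7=-65.29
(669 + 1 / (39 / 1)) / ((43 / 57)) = 886.85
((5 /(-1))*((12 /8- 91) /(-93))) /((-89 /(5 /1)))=4475 /16554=0.27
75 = 75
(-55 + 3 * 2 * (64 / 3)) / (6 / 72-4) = -876 / 47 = -18.64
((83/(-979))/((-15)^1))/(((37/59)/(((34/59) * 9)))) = 8466/181115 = 0.05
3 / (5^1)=3 / 5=0.60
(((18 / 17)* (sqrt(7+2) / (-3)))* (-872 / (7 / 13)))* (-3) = -612144 / 119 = -5144.07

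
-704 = -704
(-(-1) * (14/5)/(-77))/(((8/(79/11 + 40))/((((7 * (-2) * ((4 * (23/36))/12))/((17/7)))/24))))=194971/17772480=0.01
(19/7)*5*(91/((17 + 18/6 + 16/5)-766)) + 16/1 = 53249/3714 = 14.34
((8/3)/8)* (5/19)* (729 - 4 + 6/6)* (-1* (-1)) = 1210/19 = 63.68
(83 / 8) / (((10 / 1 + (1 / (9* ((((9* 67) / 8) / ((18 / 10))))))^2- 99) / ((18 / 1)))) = -6790398075 / 3236119844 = -2.10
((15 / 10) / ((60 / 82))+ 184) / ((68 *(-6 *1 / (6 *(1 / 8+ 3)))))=-18605 / 2176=-8.55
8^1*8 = 64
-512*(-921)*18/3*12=33951744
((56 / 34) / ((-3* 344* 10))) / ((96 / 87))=-203 / 1403520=-0.00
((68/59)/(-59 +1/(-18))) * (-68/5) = 0.27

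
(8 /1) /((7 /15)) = 120 /7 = 17.14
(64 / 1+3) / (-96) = -67 / 96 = -0.70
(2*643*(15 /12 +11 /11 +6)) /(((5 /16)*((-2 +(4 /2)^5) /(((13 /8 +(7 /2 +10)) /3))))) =855833 /150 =5705.55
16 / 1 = 16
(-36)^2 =1296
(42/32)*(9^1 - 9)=0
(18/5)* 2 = 36/5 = 7.20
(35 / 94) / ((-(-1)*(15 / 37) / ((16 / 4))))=518 / 141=3.67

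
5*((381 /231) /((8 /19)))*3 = 36195 /616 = 58.76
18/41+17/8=841/328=2.56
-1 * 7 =-7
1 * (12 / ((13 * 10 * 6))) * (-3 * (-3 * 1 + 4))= -0.05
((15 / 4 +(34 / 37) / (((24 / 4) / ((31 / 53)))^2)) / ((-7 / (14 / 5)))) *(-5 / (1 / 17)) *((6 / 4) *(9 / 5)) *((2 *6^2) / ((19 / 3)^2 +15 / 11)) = 639065365389 / 1066872245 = 599.01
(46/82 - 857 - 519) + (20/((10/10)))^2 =-975.44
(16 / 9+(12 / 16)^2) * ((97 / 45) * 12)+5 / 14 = 230173 / 3780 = 60.89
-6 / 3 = -2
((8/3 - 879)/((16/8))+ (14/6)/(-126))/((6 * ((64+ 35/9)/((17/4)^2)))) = -3419159/175968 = -19.43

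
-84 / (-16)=21 / 4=5.25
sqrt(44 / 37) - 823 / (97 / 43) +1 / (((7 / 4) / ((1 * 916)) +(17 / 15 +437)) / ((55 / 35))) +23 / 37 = -20030205535682 / 54996332209 +2 * sqrt(407) / 37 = -363.12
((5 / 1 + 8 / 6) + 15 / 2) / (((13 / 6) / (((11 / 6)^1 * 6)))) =913 / 13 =70.23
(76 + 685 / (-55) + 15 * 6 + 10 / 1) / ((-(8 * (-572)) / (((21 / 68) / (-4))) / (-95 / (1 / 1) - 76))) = 6460209 / 13691392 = 0.47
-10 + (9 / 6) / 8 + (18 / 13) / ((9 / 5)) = -1881 / 208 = -9.04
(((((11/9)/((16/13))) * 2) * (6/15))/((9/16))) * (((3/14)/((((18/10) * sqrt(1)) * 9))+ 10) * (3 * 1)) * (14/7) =433004/5103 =84.85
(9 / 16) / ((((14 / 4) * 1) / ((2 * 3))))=27 / 28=0.96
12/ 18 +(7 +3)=32/ 3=10.67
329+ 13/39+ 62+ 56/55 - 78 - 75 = 39493/165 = 239.35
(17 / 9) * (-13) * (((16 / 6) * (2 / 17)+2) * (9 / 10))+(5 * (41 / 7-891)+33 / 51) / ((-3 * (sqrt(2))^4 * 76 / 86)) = 99341849 / 271320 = 366.14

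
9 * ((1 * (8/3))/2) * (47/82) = 282/41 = 6.88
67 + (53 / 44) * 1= 3001 / 44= 68.20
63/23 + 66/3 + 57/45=8972/345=26.01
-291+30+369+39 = 147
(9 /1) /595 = 9 /595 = 0.02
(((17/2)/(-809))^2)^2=83521/6853526069776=0.00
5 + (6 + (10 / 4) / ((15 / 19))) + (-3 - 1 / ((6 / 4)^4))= 1777 / 162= 10.97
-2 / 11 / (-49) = 2 / 539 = 0.00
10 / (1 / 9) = 90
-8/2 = -4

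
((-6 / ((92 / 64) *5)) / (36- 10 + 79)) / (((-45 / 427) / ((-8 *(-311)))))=4856576 / 25875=187.69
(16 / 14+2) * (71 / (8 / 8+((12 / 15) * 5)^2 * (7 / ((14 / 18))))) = 1562 / 1015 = 1.54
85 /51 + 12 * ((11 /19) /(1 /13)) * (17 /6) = 14681 /57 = 257.56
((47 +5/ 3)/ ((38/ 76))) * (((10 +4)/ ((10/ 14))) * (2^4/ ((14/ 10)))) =65408/ 3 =21802.67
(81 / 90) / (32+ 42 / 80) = 36 / 1301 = 0.03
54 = 54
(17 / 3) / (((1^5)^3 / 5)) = 85 / 3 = 28.33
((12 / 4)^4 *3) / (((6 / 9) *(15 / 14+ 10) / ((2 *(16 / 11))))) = 163296 / 1705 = 95.77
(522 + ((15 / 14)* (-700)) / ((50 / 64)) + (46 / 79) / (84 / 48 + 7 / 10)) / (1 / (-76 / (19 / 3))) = 20334936 / 3871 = 5253.15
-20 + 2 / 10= -99 / 5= -19.80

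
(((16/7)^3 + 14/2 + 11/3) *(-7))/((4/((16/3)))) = -93056/441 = -211.01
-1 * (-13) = 13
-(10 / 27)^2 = -100 / 729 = -0.14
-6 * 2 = -12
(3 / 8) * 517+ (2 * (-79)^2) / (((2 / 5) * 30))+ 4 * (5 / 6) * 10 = 10139 / 8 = 1267.38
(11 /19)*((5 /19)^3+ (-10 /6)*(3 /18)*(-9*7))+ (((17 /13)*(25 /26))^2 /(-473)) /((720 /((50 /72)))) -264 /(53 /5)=-28565388154566251305 /1934861163571125504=-14.76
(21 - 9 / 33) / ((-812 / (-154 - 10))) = 9348 / 2233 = 4.19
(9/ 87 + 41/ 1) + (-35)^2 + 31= 37616/ 29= 1297.10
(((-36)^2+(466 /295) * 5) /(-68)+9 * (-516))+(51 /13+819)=-100146089 /26078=-3840.25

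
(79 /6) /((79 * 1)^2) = 1 /474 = 0.00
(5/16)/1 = 5/16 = 0.31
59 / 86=0.69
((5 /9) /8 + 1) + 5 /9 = 13 /8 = 1.62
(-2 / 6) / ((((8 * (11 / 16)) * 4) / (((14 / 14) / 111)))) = -1 / 7326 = -0.00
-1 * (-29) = 29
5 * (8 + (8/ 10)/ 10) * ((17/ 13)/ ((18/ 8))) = 13736/ 585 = 23.48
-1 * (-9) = 9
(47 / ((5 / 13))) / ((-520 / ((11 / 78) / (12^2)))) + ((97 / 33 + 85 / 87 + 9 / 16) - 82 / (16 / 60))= -217145566123 / 716601600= -303.02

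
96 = 96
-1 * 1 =-1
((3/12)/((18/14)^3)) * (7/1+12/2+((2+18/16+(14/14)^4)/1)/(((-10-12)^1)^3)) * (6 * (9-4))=172647335/3763584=45.87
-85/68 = -1.25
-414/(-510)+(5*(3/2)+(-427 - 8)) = -72537/170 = -426.69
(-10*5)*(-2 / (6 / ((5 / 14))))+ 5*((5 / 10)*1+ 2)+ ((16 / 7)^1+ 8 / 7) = 919 / 42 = 21.88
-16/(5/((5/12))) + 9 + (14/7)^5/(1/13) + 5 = 1286/3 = 428.67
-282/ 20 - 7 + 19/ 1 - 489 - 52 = -5431/ 10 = -543.10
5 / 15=1 / 3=0.33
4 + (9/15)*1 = 23/5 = 4.60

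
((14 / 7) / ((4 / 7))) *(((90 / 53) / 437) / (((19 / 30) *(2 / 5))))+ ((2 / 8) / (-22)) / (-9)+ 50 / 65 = 3734231047 / 4530847464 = 0.82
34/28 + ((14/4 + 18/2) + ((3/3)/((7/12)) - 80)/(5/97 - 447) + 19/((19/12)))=3928438/151739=25.89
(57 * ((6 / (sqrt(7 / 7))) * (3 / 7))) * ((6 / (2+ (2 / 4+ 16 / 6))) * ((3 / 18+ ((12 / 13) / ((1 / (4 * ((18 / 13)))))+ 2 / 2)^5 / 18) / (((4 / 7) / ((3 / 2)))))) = 905446729489165830 / 4273613247319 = 211869.13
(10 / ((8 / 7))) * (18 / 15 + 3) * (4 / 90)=49 / 30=1.63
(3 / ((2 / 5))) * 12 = 90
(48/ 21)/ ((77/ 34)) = 544/ 539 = 1.01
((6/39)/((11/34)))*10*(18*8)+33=102639/143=717.76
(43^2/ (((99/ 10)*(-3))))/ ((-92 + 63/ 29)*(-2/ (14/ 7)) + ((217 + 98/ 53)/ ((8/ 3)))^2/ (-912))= -29304897443840/ 38807061945201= -0.76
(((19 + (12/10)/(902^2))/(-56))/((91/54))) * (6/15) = -1043447211/12956643700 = -0.08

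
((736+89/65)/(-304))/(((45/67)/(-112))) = 404.48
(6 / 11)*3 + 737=8125 / 11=738.64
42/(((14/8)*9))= 8/3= 2.67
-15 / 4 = -3.75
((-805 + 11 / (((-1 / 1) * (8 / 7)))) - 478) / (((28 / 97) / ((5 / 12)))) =-1865.84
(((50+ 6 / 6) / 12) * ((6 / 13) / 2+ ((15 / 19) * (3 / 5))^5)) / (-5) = -0.22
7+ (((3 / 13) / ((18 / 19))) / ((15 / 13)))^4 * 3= 153220321 / 21870000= 7.01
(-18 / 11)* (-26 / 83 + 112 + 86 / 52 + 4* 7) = -2745117 / 11869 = -231.28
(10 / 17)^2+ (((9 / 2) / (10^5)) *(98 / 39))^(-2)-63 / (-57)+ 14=9279791833372387 / 118655019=78208169.46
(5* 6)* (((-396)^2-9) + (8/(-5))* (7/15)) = 4704187.60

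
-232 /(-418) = 116 /209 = 0.56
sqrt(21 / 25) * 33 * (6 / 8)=99 * sqrt(21) / 20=22.68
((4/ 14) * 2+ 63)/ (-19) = -445/ 133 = -3.35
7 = 7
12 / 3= 4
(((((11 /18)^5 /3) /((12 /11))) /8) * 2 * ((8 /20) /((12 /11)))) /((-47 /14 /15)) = -136410197 /12788596224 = -0.01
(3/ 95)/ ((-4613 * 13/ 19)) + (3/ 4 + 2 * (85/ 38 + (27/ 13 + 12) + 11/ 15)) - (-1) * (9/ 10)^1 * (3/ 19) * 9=2469545801/ 68364660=36.12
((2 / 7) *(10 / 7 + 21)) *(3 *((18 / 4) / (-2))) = -4239 / 98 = -43.26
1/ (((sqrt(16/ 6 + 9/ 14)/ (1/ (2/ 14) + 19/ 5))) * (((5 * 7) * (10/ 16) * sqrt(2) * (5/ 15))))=1296 * sqrt(2919)/ 121625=0.58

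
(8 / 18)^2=16 / 81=0.20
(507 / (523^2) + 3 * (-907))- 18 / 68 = -25307706429 / 9299986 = -2721.26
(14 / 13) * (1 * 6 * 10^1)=840 / 13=64.62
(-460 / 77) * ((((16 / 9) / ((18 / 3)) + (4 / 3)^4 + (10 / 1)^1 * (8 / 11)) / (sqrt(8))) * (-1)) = 1099400 * sqrt(2) / 68607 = 22.66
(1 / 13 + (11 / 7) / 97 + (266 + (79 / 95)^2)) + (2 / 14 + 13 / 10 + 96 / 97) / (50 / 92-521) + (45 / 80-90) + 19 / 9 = 49285282773395143 / 274640838217200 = 179.45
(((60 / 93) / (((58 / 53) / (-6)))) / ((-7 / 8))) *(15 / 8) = 47700 / 6293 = 7.58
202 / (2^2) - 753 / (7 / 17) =-24895 / 14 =-1778.21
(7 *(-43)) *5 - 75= -1580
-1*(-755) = 755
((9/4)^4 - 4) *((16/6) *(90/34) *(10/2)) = 415275/544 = 763.37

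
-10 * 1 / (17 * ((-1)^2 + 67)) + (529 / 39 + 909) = 20796245 / 22542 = 922.56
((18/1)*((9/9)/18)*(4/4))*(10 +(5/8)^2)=665/64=10.39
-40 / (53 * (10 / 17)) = -1.28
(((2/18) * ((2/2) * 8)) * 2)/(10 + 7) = 16/153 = 0.10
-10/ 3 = -3.33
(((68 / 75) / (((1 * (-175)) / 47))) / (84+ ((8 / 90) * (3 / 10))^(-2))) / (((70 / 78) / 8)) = -1329536 / 912778125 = -0.00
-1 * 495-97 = -592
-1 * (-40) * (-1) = -40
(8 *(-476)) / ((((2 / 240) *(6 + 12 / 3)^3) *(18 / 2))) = -3808 / 75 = -50.77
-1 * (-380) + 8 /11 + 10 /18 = 37747 /99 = 381.28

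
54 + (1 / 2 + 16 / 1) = 141 / 2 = 70.50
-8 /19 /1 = -8 /19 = -0.42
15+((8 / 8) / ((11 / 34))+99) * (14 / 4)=8191 / 22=372.32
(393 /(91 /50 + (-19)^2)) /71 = 0.02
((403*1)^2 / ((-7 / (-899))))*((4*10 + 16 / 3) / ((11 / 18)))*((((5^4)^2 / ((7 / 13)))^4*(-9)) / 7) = -713043458818945661187171936035156250000 / 1294139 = -550979036115089384669785800000000.00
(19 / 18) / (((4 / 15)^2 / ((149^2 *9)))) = 94909275 / 32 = 2965914.84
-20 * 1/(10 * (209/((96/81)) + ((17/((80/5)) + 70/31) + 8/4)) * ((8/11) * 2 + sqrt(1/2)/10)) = -69836800/9204997669 + 2400640 * sqrt(2)/9204997669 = -0.01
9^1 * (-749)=-6741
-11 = -11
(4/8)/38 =1/76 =0.01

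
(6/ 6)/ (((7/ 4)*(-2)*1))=-2/ 7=-0.29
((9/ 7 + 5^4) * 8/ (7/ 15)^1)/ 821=13.08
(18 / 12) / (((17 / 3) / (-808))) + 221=7.12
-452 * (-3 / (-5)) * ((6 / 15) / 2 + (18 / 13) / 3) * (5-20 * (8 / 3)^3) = 39280156 / 585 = 67145.57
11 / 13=0.85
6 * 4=24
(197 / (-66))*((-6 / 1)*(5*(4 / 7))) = 3940 / 77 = 51.17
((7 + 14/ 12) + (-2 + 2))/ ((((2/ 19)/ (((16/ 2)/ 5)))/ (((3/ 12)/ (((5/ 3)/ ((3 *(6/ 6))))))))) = 2793/ 50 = 55.86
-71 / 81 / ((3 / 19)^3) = -486989 / 2187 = -222.67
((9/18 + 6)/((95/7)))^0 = 1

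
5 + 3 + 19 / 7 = 75 / 7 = 10.71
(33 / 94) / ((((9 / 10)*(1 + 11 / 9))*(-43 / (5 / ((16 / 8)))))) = -165 / 16168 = -0.01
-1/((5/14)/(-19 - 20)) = 109.20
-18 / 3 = -6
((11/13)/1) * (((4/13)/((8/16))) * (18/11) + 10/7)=2438/1183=2.06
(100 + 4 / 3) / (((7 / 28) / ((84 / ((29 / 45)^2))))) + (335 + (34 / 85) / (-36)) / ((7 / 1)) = 6208870187 / 75690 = 82030.26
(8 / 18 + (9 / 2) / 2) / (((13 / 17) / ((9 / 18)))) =1649 / 936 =1.76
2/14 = 1/7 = 0.14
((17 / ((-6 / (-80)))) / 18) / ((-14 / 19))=-17.09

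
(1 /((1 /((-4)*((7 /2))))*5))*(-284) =795.20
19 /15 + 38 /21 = 323 /105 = 3.08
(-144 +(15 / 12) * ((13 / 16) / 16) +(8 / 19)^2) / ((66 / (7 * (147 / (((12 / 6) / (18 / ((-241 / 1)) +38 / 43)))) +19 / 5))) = -77109002597817 / 84278216704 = -914.93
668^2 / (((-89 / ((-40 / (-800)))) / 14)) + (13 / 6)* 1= -9364919 / 2670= -3507.46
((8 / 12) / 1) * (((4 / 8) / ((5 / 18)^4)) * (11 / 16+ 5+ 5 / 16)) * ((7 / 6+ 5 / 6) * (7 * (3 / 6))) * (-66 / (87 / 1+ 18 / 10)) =-8083152 / 4625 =-1747.71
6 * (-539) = -3234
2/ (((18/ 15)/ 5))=25/ 3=8.33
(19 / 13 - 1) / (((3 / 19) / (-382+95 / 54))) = -390127 / 351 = -1111.47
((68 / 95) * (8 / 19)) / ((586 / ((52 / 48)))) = 884 / 1586595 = 0.00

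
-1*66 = -66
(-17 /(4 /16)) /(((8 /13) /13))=-2873 /2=-1436.50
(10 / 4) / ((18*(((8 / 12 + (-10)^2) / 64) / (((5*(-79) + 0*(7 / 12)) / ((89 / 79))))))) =-30.96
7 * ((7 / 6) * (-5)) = -245 / 6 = -40.83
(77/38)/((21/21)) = 77/38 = 2.03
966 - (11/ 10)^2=96479/ 100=964.79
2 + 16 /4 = 6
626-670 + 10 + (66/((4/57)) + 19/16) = 14523/16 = 907.69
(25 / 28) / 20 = 5 / 112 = 0.04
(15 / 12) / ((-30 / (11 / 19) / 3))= -11 / 152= -0.07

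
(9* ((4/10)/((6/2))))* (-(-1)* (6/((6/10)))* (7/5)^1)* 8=672/5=134.40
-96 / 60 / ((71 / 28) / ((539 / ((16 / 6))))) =-45276 / 355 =-127.54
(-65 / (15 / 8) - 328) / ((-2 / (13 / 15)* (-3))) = -7072 / 135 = -52.39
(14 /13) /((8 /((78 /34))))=21 /68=0.31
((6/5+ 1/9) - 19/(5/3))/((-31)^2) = -454/43245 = -0.01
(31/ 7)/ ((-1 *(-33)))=31/ 231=0.13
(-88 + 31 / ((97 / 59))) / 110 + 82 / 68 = 52358 / 90695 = 0.58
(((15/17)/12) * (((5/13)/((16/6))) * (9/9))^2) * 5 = 5625/735488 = 0.01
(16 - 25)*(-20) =180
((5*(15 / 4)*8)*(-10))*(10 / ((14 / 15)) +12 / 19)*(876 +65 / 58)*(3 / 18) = -9595919625 / 3857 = -2487923.16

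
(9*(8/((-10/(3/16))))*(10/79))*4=-54/79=-0.68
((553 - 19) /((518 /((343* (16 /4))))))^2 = 2738638224 /1369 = 2000466.20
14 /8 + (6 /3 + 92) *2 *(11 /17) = 8391 /68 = 123.40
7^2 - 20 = 29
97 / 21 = 4.62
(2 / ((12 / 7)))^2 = 49 / 36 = 1.36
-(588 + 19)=-607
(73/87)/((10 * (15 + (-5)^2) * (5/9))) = 219/58000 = 0.00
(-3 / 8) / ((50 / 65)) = -39 / 80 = -0.49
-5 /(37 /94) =-470 /37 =-12.70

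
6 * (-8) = -48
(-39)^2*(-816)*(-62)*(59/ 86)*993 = 2254147479792/ 43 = 52422034413.77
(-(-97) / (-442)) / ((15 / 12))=-194 / 1105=-0.18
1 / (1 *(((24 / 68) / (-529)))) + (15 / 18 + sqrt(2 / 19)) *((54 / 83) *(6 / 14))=-5224123 / 3486 + 162 *sqrt(38) / 11039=-1498.51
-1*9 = -9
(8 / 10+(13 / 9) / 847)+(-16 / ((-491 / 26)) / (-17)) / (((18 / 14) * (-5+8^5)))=8356494825557 / 10423414285515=0.80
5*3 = 15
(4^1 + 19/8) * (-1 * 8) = -51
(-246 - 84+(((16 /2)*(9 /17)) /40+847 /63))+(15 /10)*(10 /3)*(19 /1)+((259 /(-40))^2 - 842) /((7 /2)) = -385596287 /856800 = -450.04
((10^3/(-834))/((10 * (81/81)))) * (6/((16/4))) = -25/139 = -0.18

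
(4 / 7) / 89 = 4 / 623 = 0.01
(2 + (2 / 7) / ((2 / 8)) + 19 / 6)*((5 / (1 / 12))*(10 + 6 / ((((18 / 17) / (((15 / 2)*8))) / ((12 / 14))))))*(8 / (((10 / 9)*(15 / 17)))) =45626640 / 49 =931155.92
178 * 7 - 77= 1169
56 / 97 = 0.58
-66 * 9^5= -3897234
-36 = -36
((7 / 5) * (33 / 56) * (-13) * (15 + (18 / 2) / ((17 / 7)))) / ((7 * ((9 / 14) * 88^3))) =-689 / 10531840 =-0.00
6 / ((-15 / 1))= -2 / 5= -0.40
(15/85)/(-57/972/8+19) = 7776/836893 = 0.01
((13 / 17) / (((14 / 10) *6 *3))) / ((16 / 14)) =65 / 2448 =0.03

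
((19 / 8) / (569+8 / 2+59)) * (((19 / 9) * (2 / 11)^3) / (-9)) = -361 / 68136552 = -0.00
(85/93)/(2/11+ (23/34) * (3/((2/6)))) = 6358/43617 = 0.15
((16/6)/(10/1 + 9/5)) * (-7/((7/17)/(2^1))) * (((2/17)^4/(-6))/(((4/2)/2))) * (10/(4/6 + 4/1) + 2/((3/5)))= 73600/54784863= 0.00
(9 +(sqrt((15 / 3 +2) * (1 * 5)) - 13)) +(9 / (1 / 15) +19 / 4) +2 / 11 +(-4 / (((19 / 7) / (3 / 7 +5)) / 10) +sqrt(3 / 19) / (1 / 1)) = sqrt(57) / 19 +sqrt(35) +2461 / 44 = 62.25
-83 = -83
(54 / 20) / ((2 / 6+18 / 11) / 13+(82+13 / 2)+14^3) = 891 / 934775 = 0.00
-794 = -794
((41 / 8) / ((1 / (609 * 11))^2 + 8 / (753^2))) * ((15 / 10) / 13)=38639366774547 / 923365456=41846.23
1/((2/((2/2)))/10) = 5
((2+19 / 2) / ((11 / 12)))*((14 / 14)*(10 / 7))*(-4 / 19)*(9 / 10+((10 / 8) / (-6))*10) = 6532 / 1463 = 4.46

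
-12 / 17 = -0.71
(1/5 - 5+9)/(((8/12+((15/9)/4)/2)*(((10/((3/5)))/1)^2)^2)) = 243/3906250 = 0.00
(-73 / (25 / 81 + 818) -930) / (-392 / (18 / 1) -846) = 554841927 / 517670230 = 1.07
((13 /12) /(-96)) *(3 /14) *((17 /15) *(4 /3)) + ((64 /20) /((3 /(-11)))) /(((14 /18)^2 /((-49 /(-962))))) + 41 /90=-3118777 /5818176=-0.54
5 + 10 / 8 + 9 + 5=81 / 4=20.25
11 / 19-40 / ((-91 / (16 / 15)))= 1.05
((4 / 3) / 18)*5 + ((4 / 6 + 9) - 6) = 109 / 27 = 4.04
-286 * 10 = -2860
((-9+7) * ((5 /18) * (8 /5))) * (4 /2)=-16 /9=-1.78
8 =8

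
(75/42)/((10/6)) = 15/14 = 1.07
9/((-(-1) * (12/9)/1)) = 27/4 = 6.75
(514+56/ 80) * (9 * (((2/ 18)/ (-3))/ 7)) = -5147/ 210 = -24.51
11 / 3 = 3.67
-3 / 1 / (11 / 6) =-18 / 11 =-1.64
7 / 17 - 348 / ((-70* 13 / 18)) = 56429 / 7735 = 7.30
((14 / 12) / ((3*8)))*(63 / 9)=49 / 144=0.34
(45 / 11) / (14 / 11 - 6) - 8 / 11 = -911 / 572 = -1.59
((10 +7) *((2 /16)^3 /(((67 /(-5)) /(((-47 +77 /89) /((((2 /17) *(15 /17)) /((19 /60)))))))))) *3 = 191641391 /183183360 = 1.05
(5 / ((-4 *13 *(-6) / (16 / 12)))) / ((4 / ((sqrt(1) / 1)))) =5 / 936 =0.01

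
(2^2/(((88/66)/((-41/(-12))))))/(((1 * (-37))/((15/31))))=-615/4588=-0.13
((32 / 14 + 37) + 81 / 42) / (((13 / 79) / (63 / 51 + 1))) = 866077 / 1547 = 559.84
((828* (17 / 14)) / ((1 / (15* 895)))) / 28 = 47242575 / 98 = 482067.09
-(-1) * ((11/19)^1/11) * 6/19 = 6/361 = 0.02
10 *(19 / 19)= 10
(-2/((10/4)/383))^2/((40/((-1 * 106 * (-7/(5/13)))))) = 2829924188/625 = 4527878.70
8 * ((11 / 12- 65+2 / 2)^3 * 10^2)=-10844952325 / 54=-200832450.46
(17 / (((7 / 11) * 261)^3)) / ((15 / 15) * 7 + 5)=22627 / 73180755396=0.00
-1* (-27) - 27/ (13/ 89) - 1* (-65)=-1207/ 13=-92.85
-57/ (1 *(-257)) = 57/ 257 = 0.22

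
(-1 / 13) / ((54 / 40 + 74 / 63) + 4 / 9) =-420 / 16211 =-0.03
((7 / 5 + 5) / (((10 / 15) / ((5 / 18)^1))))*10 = 80 / 3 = 26.67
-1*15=-15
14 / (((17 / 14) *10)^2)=686 / 7225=0.09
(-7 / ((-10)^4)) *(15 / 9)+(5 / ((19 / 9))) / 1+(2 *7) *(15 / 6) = 4259867 / 114000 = 37.37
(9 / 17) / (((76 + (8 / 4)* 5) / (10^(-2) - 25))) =-1323 / 8600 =-0.15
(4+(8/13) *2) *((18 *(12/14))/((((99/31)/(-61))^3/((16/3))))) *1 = -29428184705792/9810801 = -2999570.04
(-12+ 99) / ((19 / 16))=1392 / 19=73.26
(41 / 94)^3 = 68921 / 830584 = 0.08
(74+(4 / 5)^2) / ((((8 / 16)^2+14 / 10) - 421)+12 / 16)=-1866 / 10465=-0.18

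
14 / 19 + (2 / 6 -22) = -1193 / 57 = -20.93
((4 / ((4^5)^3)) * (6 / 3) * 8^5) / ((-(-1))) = 1 / 4096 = 0.00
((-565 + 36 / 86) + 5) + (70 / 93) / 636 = -711608083 / 1271682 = -559.58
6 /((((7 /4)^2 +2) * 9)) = 32 /243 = 0.13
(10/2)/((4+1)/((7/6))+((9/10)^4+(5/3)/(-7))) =1050000/987781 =1.06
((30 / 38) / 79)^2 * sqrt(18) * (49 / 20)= 6615 * sqrt(2) / 9012004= 0.00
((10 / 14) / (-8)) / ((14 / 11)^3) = -6655 / 153664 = -0.04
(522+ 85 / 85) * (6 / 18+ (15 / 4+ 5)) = 57007 / 12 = 4750.58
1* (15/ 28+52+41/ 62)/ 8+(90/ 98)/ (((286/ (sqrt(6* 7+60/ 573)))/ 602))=46175/ 6944+1935* sqrt(1536022)/ 191191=19.19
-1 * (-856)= 856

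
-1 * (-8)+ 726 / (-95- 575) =2317 / 335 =6.92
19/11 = 1.73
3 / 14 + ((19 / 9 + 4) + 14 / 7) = 1049 / 126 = 8.33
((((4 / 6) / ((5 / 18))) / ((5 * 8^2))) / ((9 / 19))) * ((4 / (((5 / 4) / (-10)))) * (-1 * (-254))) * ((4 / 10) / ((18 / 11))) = -106172 / 3375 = -31.46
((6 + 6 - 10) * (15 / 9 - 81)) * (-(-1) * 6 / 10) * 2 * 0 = 0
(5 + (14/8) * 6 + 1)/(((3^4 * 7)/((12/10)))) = 0.03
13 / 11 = 1.18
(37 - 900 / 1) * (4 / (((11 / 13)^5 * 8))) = -994.80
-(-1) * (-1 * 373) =-373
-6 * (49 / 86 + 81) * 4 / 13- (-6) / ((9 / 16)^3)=-15876412 / 135837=-116.88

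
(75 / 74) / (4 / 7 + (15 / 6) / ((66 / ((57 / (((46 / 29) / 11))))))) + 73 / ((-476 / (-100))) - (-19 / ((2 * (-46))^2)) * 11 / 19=15.40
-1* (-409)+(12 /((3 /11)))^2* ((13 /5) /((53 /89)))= 2348337 /265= 8861.65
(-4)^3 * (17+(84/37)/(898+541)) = -57933760/53243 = -1088.10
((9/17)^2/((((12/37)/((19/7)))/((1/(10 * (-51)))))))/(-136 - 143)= 703/42644840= 0.00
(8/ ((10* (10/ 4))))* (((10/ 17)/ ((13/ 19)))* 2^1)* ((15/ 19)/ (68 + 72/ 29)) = 696/ 112931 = 0.01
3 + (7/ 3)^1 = 16/ 3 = 5.33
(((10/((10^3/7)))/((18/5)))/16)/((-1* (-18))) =7/103680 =0.00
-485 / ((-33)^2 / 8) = -3880 / 1089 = -3.56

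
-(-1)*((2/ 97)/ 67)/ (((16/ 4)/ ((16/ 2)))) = 4/ 6499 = 0.00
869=869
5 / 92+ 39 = 3593 / 92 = 39.05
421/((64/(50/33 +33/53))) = 1574119/111936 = 14.06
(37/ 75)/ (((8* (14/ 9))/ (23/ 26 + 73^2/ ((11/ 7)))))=107684541/ 800800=134.47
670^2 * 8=3591200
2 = 2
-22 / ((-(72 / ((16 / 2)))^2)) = 22 / 81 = 0.27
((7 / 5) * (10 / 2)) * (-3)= -21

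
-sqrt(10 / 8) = -sqrt(5) / 2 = -1.12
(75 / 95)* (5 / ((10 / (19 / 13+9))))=1020 / 247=4.13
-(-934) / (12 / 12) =934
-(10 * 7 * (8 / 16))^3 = -42875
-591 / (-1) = 591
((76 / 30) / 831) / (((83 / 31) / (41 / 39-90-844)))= -8572306 / 8069841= -1.06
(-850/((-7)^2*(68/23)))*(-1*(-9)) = -5175/98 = -52.81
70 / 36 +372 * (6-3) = 20123 / 18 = 1117.94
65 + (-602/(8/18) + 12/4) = -2573/2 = -1286.50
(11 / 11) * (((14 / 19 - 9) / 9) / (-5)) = 157 / 855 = 0.18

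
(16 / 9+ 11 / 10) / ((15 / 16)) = 2072 / 675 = 3.07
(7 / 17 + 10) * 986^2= 10122276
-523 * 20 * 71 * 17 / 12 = -3156305 / 3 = -1052101.67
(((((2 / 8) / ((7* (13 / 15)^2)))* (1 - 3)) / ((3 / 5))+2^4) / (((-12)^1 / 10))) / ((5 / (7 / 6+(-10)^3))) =17278741 / 6552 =2637.17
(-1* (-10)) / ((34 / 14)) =70 / 17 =4.12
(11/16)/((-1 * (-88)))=1/128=0.01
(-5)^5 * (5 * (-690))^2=-37195312500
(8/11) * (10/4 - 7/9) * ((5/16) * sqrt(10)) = 155 * sqrt(10)/396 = 1.24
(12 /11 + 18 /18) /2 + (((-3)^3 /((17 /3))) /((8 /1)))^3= 23081893 /27670016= 0.83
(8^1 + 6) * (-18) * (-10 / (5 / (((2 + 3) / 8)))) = 315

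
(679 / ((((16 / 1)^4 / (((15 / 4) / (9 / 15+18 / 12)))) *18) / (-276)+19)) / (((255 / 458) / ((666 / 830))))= -793937046 / 1926482041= -0.41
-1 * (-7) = 7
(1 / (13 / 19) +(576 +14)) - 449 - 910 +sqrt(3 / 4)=-9978 / 13 +sqrt(3) / 2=-766.67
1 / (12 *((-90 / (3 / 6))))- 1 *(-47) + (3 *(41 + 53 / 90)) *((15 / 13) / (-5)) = 511259 / 28080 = 18.21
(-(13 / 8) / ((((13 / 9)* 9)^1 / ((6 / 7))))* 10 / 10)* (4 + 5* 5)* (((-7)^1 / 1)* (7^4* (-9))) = -1879983 / 4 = -469995.75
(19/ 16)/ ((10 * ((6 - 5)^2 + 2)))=19/ 480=0.04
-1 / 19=-0.05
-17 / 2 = -8.50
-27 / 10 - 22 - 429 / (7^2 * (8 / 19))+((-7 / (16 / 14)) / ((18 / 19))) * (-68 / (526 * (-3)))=-318526241 / 6958980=-45.77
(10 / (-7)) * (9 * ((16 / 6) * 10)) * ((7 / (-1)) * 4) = 9600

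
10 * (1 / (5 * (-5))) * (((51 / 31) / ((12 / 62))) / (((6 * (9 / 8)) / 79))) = -5372 / 135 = -39.79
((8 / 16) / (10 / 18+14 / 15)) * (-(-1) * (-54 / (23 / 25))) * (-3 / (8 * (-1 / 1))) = -91125 / 12328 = -7.39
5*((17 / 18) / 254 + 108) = 2468965 / 4572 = 540.02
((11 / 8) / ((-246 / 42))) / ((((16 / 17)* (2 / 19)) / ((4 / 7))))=-3553 / 2624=-1.35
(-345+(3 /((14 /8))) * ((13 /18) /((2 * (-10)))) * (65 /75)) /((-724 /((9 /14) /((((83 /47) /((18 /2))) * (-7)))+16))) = 137318085703 /18550400400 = 7.40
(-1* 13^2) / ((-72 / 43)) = 7267 / 72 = 100.93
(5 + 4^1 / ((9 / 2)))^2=2809 / 81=34.68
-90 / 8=-45 / 4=-11.25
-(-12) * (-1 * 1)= -12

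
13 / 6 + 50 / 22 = 293 / 66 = 4.44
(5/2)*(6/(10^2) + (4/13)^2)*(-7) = -9149/3380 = -2.71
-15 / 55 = -3 / 11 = -0.27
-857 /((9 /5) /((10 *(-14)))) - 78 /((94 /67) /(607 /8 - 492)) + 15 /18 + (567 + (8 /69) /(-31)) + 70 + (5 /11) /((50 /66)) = 1090928996621 /12063960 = 90428.76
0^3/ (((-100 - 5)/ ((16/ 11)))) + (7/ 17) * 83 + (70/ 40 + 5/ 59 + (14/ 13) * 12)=2552217/ 52156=48.93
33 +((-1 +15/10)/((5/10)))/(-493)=16268/493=33.00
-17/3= -5.67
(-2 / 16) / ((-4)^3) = 1 / 512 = 0.00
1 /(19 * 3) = 1 /57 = 0.02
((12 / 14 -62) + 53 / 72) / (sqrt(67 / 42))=-47.83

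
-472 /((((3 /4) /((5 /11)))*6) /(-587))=27986.26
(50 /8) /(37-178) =-25 /564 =-0.04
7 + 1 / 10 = 71 / 10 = 7.10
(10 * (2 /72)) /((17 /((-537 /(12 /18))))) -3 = -1099 /68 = -16.16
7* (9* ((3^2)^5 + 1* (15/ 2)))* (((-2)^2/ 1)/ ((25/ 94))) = 1398930372/ 25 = 55957214.88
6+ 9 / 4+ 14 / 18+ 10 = 685 / 36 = 19.03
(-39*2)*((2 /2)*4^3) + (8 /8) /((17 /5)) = -84859 /17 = -4991.71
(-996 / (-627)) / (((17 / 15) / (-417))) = -2076660 / 3553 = -584.48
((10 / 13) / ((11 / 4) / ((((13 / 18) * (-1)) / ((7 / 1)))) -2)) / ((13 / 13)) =-4 / 149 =-0.03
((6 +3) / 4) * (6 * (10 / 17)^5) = 1350000 / 1419857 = 0.95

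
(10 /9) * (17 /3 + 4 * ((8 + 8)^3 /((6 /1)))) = 82090 /27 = 3040.37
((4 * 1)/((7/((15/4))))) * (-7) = -15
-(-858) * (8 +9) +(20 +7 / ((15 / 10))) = 43832 / 3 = 14610.67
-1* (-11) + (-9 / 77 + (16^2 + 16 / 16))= 20627 / 77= 267.88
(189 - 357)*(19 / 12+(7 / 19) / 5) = -26446 / 95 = -278.38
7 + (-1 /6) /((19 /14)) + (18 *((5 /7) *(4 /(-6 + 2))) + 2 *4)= 2.02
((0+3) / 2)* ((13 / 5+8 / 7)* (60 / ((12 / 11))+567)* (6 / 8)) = 366669 / 140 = 2619.06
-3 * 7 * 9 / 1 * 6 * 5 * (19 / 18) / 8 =-748.12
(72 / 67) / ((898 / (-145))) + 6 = 5.83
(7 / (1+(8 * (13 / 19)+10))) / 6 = 133 / 1878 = 0.07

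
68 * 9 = 612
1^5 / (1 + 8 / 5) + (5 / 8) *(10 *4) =25.38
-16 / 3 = -5.33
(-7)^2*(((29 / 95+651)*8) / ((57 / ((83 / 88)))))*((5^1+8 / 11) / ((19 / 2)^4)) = 2.97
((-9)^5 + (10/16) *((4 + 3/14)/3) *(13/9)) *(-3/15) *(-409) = -73031179469/15120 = -4830104.46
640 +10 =650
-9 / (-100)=9 / 100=0.09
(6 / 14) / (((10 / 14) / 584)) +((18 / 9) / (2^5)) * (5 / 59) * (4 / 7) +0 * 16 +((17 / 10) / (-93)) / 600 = 80751772079 / 230454000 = 350.40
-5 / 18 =-0.28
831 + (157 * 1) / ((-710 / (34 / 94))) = 27727801 / 33370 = 830.92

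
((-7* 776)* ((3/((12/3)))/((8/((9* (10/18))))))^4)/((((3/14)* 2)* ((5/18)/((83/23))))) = -11982907125/1507328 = -7949.77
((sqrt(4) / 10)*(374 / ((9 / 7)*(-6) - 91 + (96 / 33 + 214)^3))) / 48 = 1742279 / 11410019936520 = 0.00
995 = 995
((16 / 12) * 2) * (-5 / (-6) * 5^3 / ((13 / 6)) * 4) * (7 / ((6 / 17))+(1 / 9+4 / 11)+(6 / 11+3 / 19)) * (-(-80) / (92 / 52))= 63236000000 / 129789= 487221.57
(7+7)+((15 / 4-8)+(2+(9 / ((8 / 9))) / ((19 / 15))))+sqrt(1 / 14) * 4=2 * sqrt(14) / 7+3001 / 152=20.81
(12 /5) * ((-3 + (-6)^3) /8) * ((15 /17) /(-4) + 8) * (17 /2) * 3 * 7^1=-7298613 /80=-91232.66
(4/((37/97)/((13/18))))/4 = 1261/666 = 1.89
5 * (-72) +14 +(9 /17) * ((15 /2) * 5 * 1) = -326.15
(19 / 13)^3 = 6859 / 2197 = 3.12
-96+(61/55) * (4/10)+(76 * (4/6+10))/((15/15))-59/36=7063367/9900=713.47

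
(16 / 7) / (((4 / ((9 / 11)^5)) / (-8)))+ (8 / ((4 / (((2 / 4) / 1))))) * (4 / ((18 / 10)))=5541028 / 10146213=0.55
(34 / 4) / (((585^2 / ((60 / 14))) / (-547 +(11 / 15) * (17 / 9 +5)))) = -0.06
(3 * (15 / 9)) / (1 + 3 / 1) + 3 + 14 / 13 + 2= 381 / 52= 7.33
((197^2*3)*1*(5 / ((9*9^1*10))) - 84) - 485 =8083 / 54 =149.69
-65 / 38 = -1.71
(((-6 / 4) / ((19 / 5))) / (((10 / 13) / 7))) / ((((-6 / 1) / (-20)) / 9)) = -4095 / 38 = -107.76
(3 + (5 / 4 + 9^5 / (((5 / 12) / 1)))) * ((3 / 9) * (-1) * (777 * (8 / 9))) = -1468238366 / 45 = -32627519.24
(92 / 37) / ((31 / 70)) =6440 / 1147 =5.61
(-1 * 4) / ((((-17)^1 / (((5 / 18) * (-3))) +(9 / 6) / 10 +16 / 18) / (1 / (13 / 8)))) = -5760 / 50167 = -0.11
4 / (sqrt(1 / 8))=8*sqrt(2)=11.31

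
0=0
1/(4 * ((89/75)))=0.21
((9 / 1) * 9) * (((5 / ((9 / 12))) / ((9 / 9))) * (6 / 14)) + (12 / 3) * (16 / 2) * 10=3860 / 7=551.43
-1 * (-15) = 15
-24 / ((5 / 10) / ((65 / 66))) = -520 / 11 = -47.27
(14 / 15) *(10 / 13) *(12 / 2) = 4.31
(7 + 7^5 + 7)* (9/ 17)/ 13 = 151389/ 221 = 685.02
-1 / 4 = -0.25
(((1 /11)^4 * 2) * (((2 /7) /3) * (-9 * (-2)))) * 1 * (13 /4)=78 /102487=0.00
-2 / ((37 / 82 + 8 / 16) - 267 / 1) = 41 / 5454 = 0.01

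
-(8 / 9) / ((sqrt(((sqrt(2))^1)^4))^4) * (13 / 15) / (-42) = 0.00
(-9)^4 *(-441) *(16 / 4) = -11573604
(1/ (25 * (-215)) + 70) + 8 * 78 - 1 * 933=-1284626/ 5375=-239.00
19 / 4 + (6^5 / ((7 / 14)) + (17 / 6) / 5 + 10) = 934039 / 60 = 15567.32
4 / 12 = 1 / 3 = 0.33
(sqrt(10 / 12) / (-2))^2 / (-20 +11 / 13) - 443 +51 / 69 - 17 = -63125983 / 137448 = -459.27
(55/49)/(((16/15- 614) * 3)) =-275/450506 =-0.00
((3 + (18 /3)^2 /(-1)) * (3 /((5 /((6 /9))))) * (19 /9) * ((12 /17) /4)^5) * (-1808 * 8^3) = 31342215168 /7099285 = 4414.84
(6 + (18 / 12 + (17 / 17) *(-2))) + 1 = 13 / 2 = 6.50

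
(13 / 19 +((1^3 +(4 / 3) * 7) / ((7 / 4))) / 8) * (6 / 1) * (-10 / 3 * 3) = -11350 / 133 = -85.34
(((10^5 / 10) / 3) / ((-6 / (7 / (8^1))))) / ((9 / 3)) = -4375 / 27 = -162.04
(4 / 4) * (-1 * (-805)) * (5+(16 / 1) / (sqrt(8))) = 4025+3220 * sqrt(2) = 8578.77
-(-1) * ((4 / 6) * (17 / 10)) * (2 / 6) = 17 / 45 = 0.38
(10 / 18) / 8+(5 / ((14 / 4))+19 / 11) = 17881 / 5544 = 3.23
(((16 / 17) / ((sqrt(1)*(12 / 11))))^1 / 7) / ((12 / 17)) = 11 / 63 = 0.17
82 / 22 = 41 / 11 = 3.73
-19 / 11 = -1.73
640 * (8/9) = 5120/9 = 568.89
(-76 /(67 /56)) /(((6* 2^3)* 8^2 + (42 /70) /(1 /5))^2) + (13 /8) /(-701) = -8259717023 /3552818715000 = -0.00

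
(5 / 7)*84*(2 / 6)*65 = 1300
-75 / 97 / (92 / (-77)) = 5775 / 8924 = 0.65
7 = 7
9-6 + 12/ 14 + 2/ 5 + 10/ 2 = 324/ 35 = 9.26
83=83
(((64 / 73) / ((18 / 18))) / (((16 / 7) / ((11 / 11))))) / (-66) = -14 / 2409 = -0.01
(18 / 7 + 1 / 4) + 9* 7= 1843 / 28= 65.82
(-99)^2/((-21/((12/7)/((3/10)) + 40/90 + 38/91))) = -1955118/637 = -3069.26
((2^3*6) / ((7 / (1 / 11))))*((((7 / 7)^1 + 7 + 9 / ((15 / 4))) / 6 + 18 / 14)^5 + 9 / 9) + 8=4912917358792 / 29779903125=164.97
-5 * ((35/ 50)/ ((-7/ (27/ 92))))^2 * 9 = -6561/ 169280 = -0.04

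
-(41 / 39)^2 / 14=-1681 / 21294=-0.08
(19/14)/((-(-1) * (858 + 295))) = 19/16142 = 0.00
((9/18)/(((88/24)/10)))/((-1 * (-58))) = 15/638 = 0.02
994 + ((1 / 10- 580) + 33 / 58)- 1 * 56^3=-25404193 / 145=-175201.33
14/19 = 0.74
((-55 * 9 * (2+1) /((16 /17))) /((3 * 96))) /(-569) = 0.01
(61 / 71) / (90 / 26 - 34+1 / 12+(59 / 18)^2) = -64233 / 1473676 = -0.04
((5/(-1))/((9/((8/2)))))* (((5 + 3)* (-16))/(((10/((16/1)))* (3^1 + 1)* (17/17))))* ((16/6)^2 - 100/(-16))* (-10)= -1231360/81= -15201.98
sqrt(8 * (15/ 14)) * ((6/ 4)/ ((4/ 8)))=8.78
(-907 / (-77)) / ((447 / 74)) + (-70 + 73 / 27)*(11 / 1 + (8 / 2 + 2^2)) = -395478317 / 309771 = -1276.68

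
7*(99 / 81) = 77 / 9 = 8.56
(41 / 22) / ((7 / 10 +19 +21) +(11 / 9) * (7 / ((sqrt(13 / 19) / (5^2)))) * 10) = -7987005 / 703894321603 +32287500 * sqrt(247) / 703894321603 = 0.00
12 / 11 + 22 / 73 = 1118 / 803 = 1.39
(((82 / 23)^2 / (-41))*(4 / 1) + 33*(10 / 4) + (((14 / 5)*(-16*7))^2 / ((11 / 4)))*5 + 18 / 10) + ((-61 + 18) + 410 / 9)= 18737781719 / 104742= 178894.63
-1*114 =-114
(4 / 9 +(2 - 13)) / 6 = -95 / 54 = -1.76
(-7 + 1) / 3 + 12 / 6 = 0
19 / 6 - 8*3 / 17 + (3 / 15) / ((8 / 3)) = 3733 / 2040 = 1.83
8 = 8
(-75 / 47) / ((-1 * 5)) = 15 / 47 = 0.32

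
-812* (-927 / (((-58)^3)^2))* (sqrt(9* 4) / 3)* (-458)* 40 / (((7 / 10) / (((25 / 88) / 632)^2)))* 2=-3316921875 / 7930480532474368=-0.00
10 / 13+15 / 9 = 95 / 39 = 2.44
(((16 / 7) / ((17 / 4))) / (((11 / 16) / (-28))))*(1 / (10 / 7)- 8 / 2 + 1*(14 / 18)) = 464896 / 8415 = 55.25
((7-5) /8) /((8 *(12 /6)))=1 /64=0.02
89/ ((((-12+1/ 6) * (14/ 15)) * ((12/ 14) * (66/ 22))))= -445/ 142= -3.13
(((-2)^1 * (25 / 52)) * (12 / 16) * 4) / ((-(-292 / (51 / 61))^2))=195075 / 8248950944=0.00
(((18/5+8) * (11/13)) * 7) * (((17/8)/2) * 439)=16664879/520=32047.84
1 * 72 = 72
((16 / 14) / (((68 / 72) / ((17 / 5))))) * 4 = 576 / 35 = 16.46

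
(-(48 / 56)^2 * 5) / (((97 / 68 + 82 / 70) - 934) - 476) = 20400 / 7815773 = 0.00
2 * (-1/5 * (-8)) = 16/5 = 3.20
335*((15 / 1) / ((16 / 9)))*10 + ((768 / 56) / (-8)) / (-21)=11080157 / 392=28265.71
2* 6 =12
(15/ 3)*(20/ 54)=50/ 27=1.85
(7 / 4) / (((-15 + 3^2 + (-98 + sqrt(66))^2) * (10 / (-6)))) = -3171 / 28392950 -1029 * sqrt(66) / 454287200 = -0.00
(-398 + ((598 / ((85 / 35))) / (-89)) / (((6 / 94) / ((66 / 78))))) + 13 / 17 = -1969525 / 4539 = -433.91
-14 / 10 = -7 / 5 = -1.40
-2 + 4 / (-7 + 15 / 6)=-26 / 9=-2.89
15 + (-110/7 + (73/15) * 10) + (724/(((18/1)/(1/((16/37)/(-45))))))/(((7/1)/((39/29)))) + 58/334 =-87872417/116232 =-756.01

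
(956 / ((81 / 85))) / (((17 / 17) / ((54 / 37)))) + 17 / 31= 5040007 / 3441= 1464.69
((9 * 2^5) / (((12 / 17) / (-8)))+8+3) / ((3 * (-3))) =361.44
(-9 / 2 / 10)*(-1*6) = 2.70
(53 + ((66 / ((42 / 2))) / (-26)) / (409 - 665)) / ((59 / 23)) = 28398077 / 1374464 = 20.66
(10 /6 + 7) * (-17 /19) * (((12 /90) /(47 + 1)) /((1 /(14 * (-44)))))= 34034 /2565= 13.27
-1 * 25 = -25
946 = 946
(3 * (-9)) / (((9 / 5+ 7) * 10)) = -27 / 88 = -0.31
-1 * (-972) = 972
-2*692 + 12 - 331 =-1703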